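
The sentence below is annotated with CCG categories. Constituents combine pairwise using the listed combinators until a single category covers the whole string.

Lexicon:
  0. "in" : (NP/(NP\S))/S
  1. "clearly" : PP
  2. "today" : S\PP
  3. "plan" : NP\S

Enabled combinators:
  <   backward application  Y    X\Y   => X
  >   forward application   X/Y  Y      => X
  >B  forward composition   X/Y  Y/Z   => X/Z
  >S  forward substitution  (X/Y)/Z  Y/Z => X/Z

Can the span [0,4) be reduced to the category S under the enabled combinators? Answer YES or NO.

NO

(NP/(NP\S))/S PP S\PP NP\S
CKY chart[0,4] = {NP}; S ∉ chart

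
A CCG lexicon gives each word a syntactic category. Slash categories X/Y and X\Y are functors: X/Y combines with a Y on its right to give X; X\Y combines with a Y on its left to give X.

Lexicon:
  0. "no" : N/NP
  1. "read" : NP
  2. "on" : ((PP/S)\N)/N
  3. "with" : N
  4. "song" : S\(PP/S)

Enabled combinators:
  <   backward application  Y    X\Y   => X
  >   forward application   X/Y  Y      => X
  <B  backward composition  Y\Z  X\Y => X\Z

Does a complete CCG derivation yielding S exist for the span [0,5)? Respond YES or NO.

YES

[0,5] S   <
  [0,2] N   >
    [0,1] "no" : N/NP
    [1,2] "read" : NP
  [2,5] S\N   <B
    [2,4] (PP/S)\N   >
      [2,3] "on" : ((PP/S)\N)/N
      [3,4] "with" : N
    [4,5] "song" : S\(PP/S)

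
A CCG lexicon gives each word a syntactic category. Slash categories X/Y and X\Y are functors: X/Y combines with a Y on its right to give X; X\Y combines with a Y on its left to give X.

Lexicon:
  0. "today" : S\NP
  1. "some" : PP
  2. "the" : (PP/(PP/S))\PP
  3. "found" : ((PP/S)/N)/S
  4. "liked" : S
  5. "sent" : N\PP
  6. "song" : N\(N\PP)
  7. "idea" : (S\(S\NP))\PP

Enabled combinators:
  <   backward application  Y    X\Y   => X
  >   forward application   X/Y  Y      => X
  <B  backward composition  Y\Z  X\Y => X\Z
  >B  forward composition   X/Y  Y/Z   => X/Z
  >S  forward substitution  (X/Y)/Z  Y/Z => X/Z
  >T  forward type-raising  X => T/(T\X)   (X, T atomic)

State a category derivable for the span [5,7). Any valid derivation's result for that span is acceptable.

[0,8] S   <
  [0,1] "today" : S\NP
  [1,8] S\(S\NP)   <
    [1,7] PP   >
      [1,3] PP/(PP/S)   <
        [1,2] "some" : PP
        [2,3] "the" : (PP/(PP/S))\PP
      [3,7] PP/S   >
        [3,5] (PP/S)/N   >
          [3,4] "found" : ((PP/S)/N)/S
          [4,5] "liked" : S
        [5,7] N   <
          [5,6] "sent" : N\PP
          [6,7] "song" : N\(N\PP)
    [7,8] "idea" : (S\(S\NP))\PP

N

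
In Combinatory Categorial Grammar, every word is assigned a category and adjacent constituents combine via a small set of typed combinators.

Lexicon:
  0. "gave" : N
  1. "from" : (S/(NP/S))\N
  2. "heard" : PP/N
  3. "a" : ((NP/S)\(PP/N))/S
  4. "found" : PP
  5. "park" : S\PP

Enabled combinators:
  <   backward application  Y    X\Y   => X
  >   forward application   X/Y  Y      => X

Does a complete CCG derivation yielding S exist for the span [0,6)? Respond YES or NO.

YES

[0,6] S   >
  [0,2] S/(NP/S)   <
    [0,1] "gave" : N
    [1,2] "from" : (S/(NP/S))\N
  [2,6] NP/S   <
    [2,3] "heard" : PP/N
    [3,6] (NP/S)\(PP/N)   >
      [3,4] "a" : ((NP/S)\(PP/N))/S
      [4,6] S   <
        [4,5] "found" : PP
        [5,6] "park" : S\PP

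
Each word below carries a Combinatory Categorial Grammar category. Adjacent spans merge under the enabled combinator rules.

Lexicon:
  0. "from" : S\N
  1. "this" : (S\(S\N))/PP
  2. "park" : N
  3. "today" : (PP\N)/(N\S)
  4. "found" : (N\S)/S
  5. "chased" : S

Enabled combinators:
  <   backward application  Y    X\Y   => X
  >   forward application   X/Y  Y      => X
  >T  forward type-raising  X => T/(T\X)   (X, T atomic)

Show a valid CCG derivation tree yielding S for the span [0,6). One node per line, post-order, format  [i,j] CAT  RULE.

[0,1] S\N  lex  "from"
[1,2] (S\(S\N))/PP  lex  "this"
[2,3] N  lex  "park"
[3,4] (PP\N)/(N\S)  lex  "today"
[4,5] (N\S)/S  lex  "found"
[5,6] S  lex  "chased"
[4,6] N\S  >  k=5
[3,6] PP\N  >  k=4
[2,6] PP  <  k=3
[1,6] S\(S\N)  >  k=2
[0,6] S  <  k=1

[0,6] S   <
  [0,1] "from" : S\N
  [1,6] S\(S\N)   >
    [1,2] "this" : (S\(S\N))/PP
    [2,6] PP   <
      [2,3] "park" : N
      [3,6] PP\N   >
        [3,4] "today" : (PP\N)/(N\S)
        [4,6] N\S   >
          [4,5] "found" : (N\S)/S
          [5,6] "chased" : S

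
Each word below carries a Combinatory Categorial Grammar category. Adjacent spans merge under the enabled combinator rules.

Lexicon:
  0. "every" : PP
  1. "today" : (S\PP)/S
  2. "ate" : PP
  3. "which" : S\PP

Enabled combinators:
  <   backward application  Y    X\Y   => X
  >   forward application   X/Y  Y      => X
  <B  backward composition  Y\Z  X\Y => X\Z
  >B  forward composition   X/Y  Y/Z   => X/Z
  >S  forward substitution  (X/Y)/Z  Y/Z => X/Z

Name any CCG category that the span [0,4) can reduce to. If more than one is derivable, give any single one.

S

[0,4] S   <
  [0,1] "every" : PP
  [1,4] S\PP   >
    [1,2] "today" : (S\PP)/S
    [2,4] S   <
      [2,3] "ate" : PP
      [3,4] "which" : S\PP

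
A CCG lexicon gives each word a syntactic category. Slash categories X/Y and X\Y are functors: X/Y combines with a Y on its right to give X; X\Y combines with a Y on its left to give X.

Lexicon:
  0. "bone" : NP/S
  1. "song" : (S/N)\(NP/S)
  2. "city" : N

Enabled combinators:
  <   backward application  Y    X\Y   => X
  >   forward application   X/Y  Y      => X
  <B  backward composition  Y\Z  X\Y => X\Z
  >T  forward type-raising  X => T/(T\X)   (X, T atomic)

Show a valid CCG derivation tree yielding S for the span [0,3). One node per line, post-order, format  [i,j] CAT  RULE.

[0,3] S   >
  [0,2] S/N   <
    [0,1] "bone" : NP/S
    [1,2] "song" : (S/N)\(NP/S)
  [2,3] "city" : N

[0,1] NP/S  lex  "bone"
[1,2] (S/N)\(NP/S)  lex  "song"
[0,2] S/N  <  k=1
[2,3] N  lex  "city"
[0,3] S  >  k=2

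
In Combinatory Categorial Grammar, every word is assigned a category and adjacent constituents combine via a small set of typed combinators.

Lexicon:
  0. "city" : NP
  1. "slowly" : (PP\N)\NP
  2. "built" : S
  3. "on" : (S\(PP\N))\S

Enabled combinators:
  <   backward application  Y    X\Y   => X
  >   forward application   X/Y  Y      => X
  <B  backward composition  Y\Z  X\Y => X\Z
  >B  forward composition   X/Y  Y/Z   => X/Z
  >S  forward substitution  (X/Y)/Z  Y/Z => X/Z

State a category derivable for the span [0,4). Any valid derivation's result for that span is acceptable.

[0,4] S   <
  [0,1] "city" : NP
  [1,4] S\NP   <B
    [1,2] "slowly" : (PP\N)\NP
    [2,4] S\(PP\N)   <
      [2,3] "built" : S
      [3,4] "on" : (S\(PP\N))\S

S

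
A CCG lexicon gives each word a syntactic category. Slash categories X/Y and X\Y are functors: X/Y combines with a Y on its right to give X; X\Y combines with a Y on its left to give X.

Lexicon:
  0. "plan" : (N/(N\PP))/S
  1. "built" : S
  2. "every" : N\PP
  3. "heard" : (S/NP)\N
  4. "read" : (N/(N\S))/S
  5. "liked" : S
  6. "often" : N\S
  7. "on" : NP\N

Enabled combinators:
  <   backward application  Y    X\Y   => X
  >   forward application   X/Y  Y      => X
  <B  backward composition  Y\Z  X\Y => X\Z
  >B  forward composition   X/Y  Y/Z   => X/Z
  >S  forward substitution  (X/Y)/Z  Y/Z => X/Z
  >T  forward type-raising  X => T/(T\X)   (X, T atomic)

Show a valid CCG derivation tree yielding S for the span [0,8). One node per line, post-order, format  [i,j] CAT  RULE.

[0,1] (N/(N\PP))/S  lex  "plan"
[1,2] S  lex  "built"
[0,2] N/(N\PP)  >  k=1
[2,3] N\PP  lex  "every"
[0,3] N  >  k=2
[3,4] (S/NP)\N  lex  "heard"
[0,4] S/NP  <  k=3
[4,5] (N/(N\S))/S  lex  "read"
[5,6] S  lex  "liked"
[4,6] N/(N\S)  >  k=5
[6,7] N\S  lex  "often"
[4,7] N  >  k=6
[7,8] NP\N  lex  "on"
[4,8] NP  <  k=7
[0,8] S  >  k=4

[0,8] S   >
  [0,4] S/NP   <
    [0,3] N   >
      [0,2] N/(N\PP)   >
        [0,1] "plan" : (N/(N\PP))/S
        [1,2] "built" : S
      [2,3] "every" : N\PP
    [3,4] "heard" : (S/NP)\N
  [4,8] NP   <
    [4,7] N   >
      [4,6] N/(N\S)   >
        [4,5] "read" : (N/(N\S))/S
        [5,6] "liked" : S
      [6,7] "often" : N\S
    [7,8] "on" : NP\N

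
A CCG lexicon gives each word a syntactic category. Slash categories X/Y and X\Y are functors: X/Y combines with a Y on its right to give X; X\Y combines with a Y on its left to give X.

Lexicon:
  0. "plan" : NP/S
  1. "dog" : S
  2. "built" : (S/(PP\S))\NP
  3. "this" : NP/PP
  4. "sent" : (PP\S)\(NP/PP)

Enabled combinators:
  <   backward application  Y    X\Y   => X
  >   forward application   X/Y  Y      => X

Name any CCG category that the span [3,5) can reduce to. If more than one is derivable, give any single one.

[0,5] S   >
  [0,3] S/(PP\S)   <
    [0,2] NP   >
      [0,1] "plan" : NP/S
      [1,2] "dog" : S
    [2,3] "built" : (S/(PP\S))\NP
  [3,5] PP\S   <
    [3,4] "this" : NP/PP
    [4,5] "sent" : (PP\S)\(NP/PP)

PP\S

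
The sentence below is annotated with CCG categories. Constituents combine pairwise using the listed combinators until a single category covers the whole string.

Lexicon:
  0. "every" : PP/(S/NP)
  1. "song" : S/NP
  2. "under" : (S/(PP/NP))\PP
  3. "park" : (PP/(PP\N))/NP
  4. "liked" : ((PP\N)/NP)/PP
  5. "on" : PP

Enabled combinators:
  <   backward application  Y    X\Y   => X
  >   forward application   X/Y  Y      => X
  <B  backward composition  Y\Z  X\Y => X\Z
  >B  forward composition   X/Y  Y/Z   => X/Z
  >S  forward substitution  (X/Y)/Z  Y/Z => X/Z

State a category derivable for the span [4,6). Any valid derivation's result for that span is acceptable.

[0,6] S   >
  [0,3] S/(PP/NP)   <
    [0,2] PP   >
      [0,1] "every" : PP/(S/NP)
      [1,2] "song" : S/NP
    [2,3] "under" : (S/(PP/NP))\PP
  [3,6] PP/NP   >S
    [3,4] "park" : (PP/(PP\N))/NP
    [4,6] (PP\N)/NP   >
      [4,5] "liked" : ((PP\N)/NP)/PP
      [5,6] "on" : PP

(PP\N)/NP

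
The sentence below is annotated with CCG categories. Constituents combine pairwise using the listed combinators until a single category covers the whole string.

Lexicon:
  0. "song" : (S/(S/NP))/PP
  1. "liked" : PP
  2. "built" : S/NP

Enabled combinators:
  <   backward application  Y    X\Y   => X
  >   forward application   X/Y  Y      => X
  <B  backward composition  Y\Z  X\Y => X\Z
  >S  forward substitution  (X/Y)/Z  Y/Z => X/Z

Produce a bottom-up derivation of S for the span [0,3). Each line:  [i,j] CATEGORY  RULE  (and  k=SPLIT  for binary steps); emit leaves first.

[0,3] S   >
  [0,2] S/(S/NP)   >
    [0,1] "song" : (S/(S/NP))/PP
    [1,2] "liked" : PP
  [2,3] "built" : S/NP

[0,1] (S/(S/NP))/PP  lex  "song"
[1,2] PP  lex  "liked"
[0,2] S/(S/NP)  >  k=1
[2,3] S/NP  lex  "built"
[0,3] S  >  k=2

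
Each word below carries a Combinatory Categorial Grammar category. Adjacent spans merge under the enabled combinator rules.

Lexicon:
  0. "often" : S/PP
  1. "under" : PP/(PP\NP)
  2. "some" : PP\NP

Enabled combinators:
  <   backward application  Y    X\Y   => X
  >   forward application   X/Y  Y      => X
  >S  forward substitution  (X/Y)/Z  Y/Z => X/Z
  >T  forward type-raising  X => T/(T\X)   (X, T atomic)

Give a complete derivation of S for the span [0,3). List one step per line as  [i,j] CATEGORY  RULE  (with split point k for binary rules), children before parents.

[0,3] S   >
  [0,1] "often" : S/PP
  [1,3] PP   >
    [1,2] "under" : PP/(PP\NP)
    [2,3] "some" : PP\NP

[0,1] S/PP  lex  "often"
[1,2] PP/(PP\NP)  lex  "under"
[2,3] PP\NP  lex  "some"
[1,3] PP  >  k=2
[0,3] S  >  k=1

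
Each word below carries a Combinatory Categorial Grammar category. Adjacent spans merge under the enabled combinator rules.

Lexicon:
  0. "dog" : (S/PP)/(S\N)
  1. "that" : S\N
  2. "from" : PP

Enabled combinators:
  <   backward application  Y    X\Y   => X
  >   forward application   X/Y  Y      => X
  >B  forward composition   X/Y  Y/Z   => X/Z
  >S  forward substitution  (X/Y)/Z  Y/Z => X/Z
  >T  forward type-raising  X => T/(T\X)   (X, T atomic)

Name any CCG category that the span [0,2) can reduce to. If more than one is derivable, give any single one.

S/PP

[0,3] S   >
  [0,2] S/PP   >
    [0,1] "dog" : (S/PP)/(S\N)
    [1,2] "that" : S\N
  [2,3] "from" : PP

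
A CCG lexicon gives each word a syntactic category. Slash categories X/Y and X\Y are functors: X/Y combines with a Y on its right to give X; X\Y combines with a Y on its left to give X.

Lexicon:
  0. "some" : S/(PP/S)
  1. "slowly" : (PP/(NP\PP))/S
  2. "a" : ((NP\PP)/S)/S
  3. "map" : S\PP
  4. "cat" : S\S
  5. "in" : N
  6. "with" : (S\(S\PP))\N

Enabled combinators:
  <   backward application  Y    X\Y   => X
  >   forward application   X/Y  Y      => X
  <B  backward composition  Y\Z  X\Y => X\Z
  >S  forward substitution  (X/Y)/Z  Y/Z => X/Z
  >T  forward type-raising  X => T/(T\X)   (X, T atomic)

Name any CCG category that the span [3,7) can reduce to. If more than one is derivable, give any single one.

[0,7] S   >
  [0,1] "some" : S/(PP/S)
  [1,7] PP/S   >S
    [1,2] "slowly" : (PP/(NP\PP))/S
    [2,7] (NP\PP)/S   >
      [2,3] "a" : ((NP\PP)/S)/S
      [3,7] S   <
        [3,5] S\PP   <B
          [3,4] "map" : S\PP
          [4,5] "cat" : S\S
        [5,7] S\(S\PP)   <
          [5,6] "in" : N
          [6,7] "with" : (S\(S\PP))\N

S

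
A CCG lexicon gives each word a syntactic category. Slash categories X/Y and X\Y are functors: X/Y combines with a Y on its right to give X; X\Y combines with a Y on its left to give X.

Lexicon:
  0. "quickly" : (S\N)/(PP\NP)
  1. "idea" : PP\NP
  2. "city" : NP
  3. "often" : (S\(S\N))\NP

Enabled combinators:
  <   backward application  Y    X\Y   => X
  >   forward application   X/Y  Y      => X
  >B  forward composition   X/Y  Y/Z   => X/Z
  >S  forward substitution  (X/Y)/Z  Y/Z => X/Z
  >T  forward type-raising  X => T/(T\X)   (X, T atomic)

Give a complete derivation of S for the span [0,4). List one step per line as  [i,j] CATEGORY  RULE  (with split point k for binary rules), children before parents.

[0,1] (S\N)/(PP\NP)  lex  "quickly"
[1,2] PP\NP  lex  "idea"
[0,2] S\N  >  k=1
[2,3] NP  lex  "city"
[3,4] (S\(S\N))\NP  lex  "often"
[2,4] S\(S\N)  <  k=3
[0,4] S  <  k=2

[0,4] S   <
  [0,2] S\N   >
    [0,1] "quickly" : (S\N)/(PP\NP)
    [1,2] "idea" : PP\NP
  [2,4] S\(S\N)   <
    [2,3] "city" : NP
    [3,4] "often" : (S\(S\N))\NP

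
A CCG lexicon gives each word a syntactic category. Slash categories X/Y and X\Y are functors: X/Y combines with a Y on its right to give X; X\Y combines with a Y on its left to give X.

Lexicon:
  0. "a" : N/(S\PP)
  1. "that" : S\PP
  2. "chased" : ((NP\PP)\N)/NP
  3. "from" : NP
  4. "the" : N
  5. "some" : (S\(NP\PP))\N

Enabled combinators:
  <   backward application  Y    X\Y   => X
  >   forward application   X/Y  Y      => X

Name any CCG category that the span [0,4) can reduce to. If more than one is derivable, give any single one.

NP\PP

[0,6] S   <
  [0,4] NP\PP   <
    [0,2] N   >
      [0,1] "a" : N/(S\PP)
      [1,2] "that" : S\PP
    [2,4] (NP\PP)\N   >
      [2,3] "chased" : ((NP\PP)\N)/NP
      [3,4] "from" : NP
  [4,6] S\(NP\PP)   <
    [4,5] "the" : N
    [5,6] "some" : (S\(NP\PP))\N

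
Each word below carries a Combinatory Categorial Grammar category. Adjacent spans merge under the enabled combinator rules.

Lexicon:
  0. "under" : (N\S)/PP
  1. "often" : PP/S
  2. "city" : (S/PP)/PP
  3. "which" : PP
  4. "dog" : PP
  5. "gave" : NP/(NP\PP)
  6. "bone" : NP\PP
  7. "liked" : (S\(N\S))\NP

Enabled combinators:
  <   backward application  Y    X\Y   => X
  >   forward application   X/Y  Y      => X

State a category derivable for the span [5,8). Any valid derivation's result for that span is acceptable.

S\(N\S)

[0,8] S   <
  [0,5] N\S   >
    [0,1] "under" : (N\S)/PP
    [1,5] PP   >
      [1,2] "often" : PP/S
      [2,5] S   >
        [2,4] S/PP   >
          [2,3] "city" : (S/PP)/PP
          [3,4] "which" : PP
        [4,5] "dog" : PP
  [5,8] S\(N\S)   <
    [5,7] NP   >
      [5,6] "gave" : NP/(NP\PP)
      [6,7] "bone" : NP\PP
    [7,8] "liked" : (S\(N\S))\NP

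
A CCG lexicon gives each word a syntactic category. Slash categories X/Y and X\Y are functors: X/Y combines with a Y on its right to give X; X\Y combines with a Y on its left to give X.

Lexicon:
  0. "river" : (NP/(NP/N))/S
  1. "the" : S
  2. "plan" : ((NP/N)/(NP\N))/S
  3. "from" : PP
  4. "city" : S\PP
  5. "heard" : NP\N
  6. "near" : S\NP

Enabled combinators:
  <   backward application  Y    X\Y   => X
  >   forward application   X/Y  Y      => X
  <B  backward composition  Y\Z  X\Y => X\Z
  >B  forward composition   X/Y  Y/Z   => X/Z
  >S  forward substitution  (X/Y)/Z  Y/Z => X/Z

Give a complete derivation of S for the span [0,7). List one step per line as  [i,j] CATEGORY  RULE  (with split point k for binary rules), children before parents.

[0,1] (NP/(NP/N))/S  lex  "river"
[1,2] S  lex  "the"
[0,2] NP/(NP/N)  >  k=1
[2,3] ((NP/N)/(NP\N))/S  lex  "plan"
[3,4] PP  lex  "from"
[4,5] S\PP  lex  "city"
[3,5] S  <  k=4
[2,5] (NP/N)/(NP\N)  >  k=3
[5,6] NP\N  lex  "heard"
[2,6] NP/N  >  k=5
[0,6] NP  >  k=2
[6,7] S\NP  lex  "near"
[0,7] S  <  k=6

[0,7] S   <
  [0,6] NP   >
    [0,2] NP/(NP/N)   >
      [0,1] "river" : (NP/(NP/N))/S
      [1,2] "the" : S
    [2,6] NP/N   >
      [2,5] (NP/N)/(NP\N)   >
        [2,3] "plan" : ((NP/N)/(NP\N))/S
        [3,5] S   <
          [3,4] "from" : PP
          [4,5] "city" : S\PP
      [5,6] "heard" : NP\N
  [6,7] "near" : S\NP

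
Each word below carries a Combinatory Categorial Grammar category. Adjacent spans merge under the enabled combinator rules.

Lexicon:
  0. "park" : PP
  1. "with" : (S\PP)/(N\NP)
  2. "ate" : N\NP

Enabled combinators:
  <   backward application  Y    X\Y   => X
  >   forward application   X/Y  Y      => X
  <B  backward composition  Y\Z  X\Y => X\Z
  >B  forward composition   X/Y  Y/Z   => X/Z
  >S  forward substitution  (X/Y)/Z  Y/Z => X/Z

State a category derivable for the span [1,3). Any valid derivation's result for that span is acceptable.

S\PP

[0,3] S   <
  [0,1] "park" : PP
  [1,3] S\PP   >
    [1,2] "with" : (S\PP)/(N\NP)
    [2,3] "ate" : N\NP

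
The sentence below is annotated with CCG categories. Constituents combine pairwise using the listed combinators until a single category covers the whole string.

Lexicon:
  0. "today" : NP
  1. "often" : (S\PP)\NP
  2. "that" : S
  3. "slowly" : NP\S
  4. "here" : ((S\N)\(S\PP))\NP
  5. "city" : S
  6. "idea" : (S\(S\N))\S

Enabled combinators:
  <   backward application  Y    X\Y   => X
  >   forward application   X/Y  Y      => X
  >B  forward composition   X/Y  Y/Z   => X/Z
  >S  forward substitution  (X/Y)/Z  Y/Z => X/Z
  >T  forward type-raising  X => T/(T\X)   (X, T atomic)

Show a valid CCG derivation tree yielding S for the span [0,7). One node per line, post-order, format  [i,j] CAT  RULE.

[0,7] S   <
  [0,5] S\N   <
    [0,2] S\PP   <
      [0,1] "today" : NP
      [1,2] "often" : (S\PP)\NP
    [2,5] (S\N)\(S\PP)   <
      [2,4] NP   >
        [2,3] NP/(NP\S)   >T
          [2,3] "that" : S
        [3,4] "slowly" : NP\S
      [4,5] "here" : ((S\N)\(S\PP))\NP
  [5,7] S\(S\N)   <
    [5,6] "city" : S
    [6,7] "idea" : (S\(S\N))\S

[0,1] NP  lex  "today"
[1,2] (S\PP)\NP  lex  "often"
[0,2] S\PP  <  k=1
[2,3] S  lex  "that"
[2,3] NP/(NP\S)  >T
[3,4] NP\S  lex  "slowly"
[2,4] NP  >  k=3
[4,5] ((S\N)\(S\PP))\NP  lex  "here"
[2,5] (S\N)\(S\PP)  <  k=4
[0,5] S\N  <  k=2
[5,6] S  lex  "city"
[6,7] (S\(S\N))\S  lex  "idea"
[5,7] S\(S\N)  <  k=6
[0,7] S  <  k=5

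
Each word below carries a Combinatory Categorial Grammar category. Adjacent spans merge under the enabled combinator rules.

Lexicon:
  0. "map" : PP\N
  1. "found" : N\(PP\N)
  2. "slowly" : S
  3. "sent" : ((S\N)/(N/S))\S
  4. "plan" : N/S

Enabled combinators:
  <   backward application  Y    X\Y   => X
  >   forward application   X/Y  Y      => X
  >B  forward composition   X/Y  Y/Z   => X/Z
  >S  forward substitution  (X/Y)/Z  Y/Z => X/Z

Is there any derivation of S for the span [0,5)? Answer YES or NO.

[0,5] S   <
  [0,2] N   <
    [0,1] "map" : PP\N
    [1,2] "found" : N\(PP\N)
  [2,5] S\N   >
    [2,4] (S\N)/(N/S)   <
      [2,3] "slowly" : S
      [3,4] "sent" : ((S\N)/(N/S))\S
    [4,5] "plan" : N/S

YES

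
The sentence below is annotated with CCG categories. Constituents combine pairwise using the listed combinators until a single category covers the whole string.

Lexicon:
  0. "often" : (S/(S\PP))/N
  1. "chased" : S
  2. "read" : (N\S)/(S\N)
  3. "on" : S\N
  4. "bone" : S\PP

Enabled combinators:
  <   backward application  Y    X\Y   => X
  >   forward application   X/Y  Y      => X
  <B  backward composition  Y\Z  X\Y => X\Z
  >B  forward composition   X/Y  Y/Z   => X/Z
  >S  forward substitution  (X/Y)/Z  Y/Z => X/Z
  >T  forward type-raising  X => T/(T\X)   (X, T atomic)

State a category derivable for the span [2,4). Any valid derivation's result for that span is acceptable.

[0,5] S   >
  [0,4] S/(S\PP)   >
    [0,1] "often" : (S/(S\PP))/N
    [1,4] N   <
      [1,2] "chased" : S
      [2,4] N\S   >
        [2,3] "read" : (N\S)/(S\N)
        [3,4] "on" : S\N
  [4,5] "bone" : S\PP

N\S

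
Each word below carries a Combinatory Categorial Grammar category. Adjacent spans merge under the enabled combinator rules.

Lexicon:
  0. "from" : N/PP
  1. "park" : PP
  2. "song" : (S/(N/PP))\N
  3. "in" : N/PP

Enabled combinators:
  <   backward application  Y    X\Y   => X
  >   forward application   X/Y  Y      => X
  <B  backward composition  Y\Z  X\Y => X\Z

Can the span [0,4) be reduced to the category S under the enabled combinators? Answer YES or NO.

[0,4] S   >
  [0,3] S/(N/PP)   <
    [0,2] N   >
      [0,1] "from" : N/PP
      [1,2] "park" : PP
    [2,3] "song" : (S/(N/PP))\N
  [3,4] "in" : N/PP

YES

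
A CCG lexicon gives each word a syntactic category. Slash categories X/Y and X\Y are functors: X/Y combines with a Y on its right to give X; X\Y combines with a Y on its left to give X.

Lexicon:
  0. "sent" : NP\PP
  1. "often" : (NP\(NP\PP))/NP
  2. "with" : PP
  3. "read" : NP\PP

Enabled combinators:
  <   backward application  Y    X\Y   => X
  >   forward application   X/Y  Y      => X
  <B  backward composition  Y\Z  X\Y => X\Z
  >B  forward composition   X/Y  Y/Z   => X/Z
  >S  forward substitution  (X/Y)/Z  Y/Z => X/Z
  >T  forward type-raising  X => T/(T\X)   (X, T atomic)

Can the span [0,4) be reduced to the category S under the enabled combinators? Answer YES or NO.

NP\PP (NP\(NP\PP))/NP PP NP\PP
CKY chart[0,4] = {N/(N\NP), NP, NP/(NP\NP), PP/(PP\NP), S/(S\NP)}; S ∉ chart

NO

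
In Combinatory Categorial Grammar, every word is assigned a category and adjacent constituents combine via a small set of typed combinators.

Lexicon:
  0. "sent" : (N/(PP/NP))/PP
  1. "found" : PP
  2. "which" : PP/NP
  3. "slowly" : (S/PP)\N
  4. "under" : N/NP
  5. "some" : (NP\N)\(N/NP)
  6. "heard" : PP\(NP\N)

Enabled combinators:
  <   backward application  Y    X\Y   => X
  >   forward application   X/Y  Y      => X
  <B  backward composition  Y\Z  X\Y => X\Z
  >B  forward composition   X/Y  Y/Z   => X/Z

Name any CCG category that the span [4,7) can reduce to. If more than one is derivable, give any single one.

[0,7] S   >
  [0,4] S/PP   <
    [0,3] N   >
      [0,2] N/(PP/NP)   >
        [0,1] "sent" : (N/(PP/NP))/PP
        [1,2] "found" : PP
      [2,3] "which" : PP/NP
    [3,4] "slowly" : (S/PP)\N
  [4,7] PP   <
    [4,6] NP\N   <
      [4,5] "under" : N/NP
      [5,6] "some" : (NP\N)\(N/NP)
    [6,7] "heard" : PP\(NP\N)

PP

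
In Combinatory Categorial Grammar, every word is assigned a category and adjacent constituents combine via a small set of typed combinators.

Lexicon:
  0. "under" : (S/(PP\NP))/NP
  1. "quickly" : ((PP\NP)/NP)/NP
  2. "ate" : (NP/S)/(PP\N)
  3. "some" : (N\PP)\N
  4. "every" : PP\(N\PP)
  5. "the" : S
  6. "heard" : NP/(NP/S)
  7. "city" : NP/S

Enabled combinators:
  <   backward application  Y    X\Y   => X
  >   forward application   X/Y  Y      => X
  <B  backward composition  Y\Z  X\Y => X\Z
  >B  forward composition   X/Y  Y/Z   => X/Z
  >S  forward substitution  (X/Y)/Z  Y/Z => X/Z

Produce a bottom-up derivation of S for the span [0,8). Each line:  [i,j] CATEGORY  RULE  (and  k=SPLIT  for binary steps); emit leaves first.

[0,1] (S/(PP\NP))/NP  lex  "under"
[1,2] ((PP\NP)/NP)/NP  lex  "quickly"
[2,3] (NP/S)/(PP\N)  lex  "ate"
[3,4] (N\PP)\N  lex  "some"
[4,5] PP\(N\PP)  lex  "every"
[3,5] PP\N  <B  k=4
[2,5] NP/S  >  k=3
[5,6] S  lex  "the"
[2,6] NP  >  k=5
[1,6] (PP\NP)/NP  >  k=2
[0,6] S/NP  >S  k=1
[6,7] NP/(NP/S)  lex  "heard"
[7,8] NP/S  lex  "city"
[6,8] NP  >  k=7
[0,8] S  >  k=6

[0,8] S   >
  [0,6] S/NP   >S
    [0,1] "under" : (S/(PP\NP))/NP
    [1,6] (PP\NP)/NP   >
      [1,2] "quickly" : ((PP\NP)/NP)/NP
      [2,6] NP   >
        [2,5] NP/S   >
          [2,3] "ate" : (NP/S)/(PP\N)
          [3,5] PP\N   <B
            [3,4] "some" : (N\PP)\N
            [4,5] "every" : PP\(N\PP)
        [5,6] "the" : S
  [6,8] NP   >
    [6,7] "heard" : NP/(NP/S)
    [7,8] "city" : NP/S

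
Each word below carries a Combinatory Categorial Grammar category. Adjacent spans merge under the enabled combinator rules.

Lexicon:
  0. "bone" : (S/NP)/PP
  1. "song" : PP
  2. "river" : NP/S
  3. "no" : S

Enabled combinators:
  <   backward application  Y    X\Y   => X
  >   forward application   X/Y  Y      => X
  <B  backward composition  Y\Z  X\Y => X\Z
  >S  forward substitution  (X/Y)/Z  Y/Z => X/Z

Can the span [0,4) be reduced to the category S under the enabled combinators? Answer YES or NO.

YES

[0,4] S   >
  [0,2] S/NP   >
    [0,1] "bone" : (S/NP)/PP
    [1,2] "song" : PP
  [2,4] NP   >
    [2,3] "river" : NP/S
    [3,4] "no" : S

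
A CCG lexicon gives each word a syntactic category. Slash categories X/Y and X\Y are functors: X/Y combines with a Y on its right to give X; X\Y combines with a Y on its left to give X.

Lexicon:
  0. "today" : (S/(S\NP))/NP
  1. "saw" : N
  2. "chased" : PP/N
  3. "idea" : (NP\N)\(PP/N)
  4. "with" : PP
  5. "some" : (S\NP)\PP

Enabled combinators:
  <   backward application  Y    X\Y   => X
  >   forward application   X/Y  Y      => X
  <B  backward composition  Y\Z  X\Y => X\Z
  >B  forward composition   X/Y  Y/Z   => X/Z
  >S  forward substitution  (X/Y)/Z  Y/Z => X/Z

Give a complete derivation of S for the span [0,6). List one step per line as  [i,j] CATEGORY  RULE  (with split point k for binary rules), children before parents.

[0,1] (S/(S\NP))/NP  lex  "today"
[1,2] N  lex  "saw"
[2,3] PP/N  lex  "chased"
[3,4] (NP\N)\(PP/N)  lex  "idea"
[2,4] NP\N  <  k=3
[1,4] NP  <  k=2
[0,4] S/(S\NP)  >  k=1
[4,5] PP  lex  "with"
[5,6] (S\NP)\PP  lex  "some"
[4,6] S\NP  <  k=5
[0,6] S  >  k=4

[0,6] S   >
  [0,4] S/(S\NP)   >
    [0,1] "today" : (S/(S\NP))/NP
    [1,4] NP   <
      [1,2] "saw" : N
      [2,4] NP\N   <
        [2,3] "chased" : PP/N
        [3,4] "idea" : (NP\N)\(PP/N)
  [4,6] S\NP   <
    [4,5] "with" : PP
    [5,6] "some" : (S\NP)\PP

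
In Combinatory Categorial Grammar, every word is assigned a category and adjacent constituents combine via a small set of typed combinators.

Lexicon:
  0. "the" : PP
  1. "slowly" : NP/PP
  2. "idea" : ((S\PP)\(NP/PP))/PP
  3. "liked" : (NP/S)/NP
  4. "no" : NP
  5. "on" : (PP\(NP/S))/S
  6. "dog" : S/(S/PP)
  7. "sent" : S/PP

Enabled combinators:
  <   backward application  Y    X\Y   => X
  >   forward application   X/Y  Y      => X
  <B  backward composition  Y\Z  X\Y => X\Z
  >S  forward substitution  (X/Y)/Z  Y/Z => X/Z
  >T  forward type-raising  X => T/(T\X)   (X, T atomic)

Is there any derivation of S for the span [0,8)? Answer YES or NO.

YES

[0,8] S   <
  [0,1] "the" : PP
  [1,8] S\PP   <
    [1,2] "slowly" : NP/PP
    [2,8] (S\PP)\(NP/PP)   >
      [2,3] "idea" : ((S\PP)\(NP/PP))/PP
      [3,8] PP   <
        [3,5] NP/S   >
          [3,4] "liked" : (NP/S)/NP
          [4,5] "no" : NP
        [5,8] PP\(NP/S)   >
          [5,6] "on" : (PP\(NP/S))/S
          [6,8] S   >
            [6,7] "dog" : S/(S/PP)
            [7,8] "sent" : S/PP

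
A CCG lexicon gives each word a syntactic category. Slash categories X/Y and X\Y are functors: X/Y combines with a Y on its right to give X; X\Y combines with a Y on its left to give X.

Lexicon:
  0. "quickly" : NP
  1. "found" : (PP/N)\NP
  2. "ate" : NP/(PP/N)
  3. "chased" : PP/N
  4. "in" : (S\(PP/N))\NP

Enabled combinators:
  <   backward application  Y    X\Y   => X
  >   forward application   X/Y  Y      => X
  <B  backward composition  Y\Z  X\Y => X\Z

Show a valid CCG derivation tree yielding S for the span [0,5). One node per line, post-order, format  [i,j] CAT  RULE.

[0,1] NP  lex  "quickly"
[1,2] (PP/N)\NP  lex  "found"
[0,2] PP/N  <  k=1
[2,3] NP/(PP/N)  lex  "ate"
[3,4] PP/N  lex  "chased"
[2,4] NP  >  k=3
[4,5] (S\(PP/N))\NP  lex  "in"
[2,5] S\(PP/N)  <  k=4
[0,5] S  <  k=2

[0,5] S   <
  [0,2] PP/N   <
    [0,1] "quickly" : NP
    [1,2] "found" : (PP/N)\NP
  [2,5] S\(PP/N)   <
    [2,4] NP   >
      [2,3] "ate" : NP/(PP/N)
      [3,4] "chased" : PP/N
    [4,5] "in" : (S\(PP/N))\NP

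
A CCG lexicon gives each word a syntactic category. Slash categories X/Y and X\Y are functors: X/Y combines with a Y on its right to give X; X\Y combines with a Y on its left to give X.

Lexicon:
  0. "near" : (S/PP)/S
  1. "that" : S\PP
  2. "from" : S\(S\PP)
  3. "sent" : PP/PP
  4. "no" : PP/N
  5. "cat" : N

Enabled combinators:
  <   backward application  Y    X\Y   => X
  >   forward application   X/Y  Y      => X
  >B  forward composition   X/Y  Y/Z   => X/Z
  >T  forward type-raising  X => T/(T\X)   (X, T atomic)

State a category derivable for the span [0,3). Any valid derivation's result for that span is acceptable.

S/PP

[0,6] S   >
  [0,5] S/N   >B
    [0,3] S/PP   >
      [0,1] "near" : (S/PP)/S
      [1,3] S   <
        [1,2] "that" : S\PP
        [2,3] "from" : S\(S\PP)
    [3,5] PP/N   >B
      [3,4] "sent" : PP/PP
      [4,5] "no" : PP/N
  [5,6] "cat" : N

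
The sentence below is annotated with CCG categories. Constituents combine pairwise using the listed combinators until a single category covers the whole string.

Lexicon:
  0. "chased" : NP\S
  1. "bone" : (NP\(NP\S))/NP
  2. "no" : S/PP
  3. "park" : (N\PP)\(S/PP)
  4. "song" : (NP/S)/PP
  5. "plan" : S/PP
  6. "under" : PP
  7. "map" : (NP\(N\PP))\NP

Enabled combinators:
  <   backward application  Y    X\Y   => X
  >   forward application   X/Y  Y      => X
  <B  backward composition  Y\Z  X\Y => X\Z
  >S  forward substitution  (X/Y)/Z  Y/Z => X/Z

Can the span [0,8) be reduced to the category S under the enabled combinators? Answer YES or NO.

NP\S (NP\(NP\S))/NP S/PP (N\PP)\(S/PP) (NP/S)/PP S/PP PP (NP\(N\PP))\NP
CKY chart[0,8] = {NP}; S ∉ chart

NO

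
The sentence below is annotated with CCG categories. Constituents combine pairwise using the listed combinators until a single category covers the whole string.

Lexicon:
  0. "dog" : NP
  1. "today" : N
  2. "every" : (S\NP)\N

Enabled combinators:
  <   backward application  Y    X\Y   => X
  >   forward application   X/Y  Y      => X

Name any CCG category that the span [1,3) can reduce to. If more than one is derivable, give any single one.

S\NP

[0,3] S   <
  [0,1] "dog" : NP
  [1,3] S\NP   <
    [1,2] "today" : N
    [2,3] "every" : (S\NP)\N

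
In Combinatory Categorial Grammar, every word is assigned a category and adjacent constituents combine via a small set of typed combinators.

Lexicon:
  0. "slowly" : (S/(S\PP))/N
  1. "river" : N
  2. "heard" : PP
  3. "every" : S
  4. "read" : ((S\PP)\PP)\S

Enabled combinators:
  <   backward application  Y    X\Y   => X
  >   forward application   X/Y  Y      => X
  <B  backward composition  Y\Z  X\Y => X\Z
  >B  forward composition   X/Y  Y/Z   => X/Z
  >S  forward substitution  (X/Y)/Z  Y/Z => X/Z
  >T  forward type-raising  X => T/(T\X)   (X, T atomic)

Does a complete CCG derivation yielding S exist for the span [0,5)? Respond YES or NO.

[0,5] S   >
  [0,2] S/(S\PP)   >
    [0,1] "slowly" : (S/(S\PP))/N
    [1,2] "river" : N
  [2,5] S\PP   <
    [2,3] "heard" : PP
    [3,5] (S\PP)\PP   <
      [3,4] "every" : S
      [4,5] "read" : ((S\PP)\PP)\S

YES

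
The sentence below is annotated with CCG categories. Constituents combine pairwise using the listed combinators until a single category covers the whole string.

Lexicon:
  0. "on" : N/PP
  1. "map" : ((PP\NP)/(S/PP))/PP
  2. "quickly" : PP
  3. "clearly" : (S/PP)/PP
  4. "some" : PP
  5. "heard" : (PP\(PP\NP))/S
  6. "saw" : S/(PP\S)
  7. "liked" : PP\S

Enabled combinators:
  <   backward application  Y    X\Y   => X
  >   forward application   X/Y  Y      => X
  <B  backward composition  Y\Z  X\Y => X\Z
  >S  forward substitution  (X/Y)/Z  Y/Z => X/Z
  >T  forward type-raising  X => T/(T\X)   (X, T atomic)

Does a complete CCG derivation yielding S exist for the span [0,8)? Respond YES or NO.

N/PP ((PP\NP)/(S/PP))/PP PP (S/PP)/PP PP (PP\(PP\NP))/S S/(PP\S) PP\S
CKY chart[0,8] = {N, N/(N\N), NP/(NP\N), PP/(PP\N), S/(S\N)}; S ∉ chart

NO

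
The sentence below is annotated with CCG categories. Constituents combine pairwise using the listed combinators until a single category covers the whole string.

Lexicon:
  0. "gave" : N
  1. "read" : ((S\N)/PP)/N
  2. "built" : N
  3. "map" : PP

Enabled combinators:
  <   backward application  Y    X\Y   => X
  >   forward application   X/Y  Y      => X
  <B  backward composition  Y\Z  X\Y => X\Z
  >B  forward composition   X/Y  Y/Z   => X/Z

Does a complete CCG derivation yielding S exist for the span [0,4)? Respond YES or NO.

YES

[0,4] S   <
  [0,1] "gave" : N
  [1,4] S\N   >
    [1,3] (S\N)/PP   >
      [1,2] "read" : ((S\N)/PP)/N
      [2,3] "built" : N
    [3,4] "map" : PP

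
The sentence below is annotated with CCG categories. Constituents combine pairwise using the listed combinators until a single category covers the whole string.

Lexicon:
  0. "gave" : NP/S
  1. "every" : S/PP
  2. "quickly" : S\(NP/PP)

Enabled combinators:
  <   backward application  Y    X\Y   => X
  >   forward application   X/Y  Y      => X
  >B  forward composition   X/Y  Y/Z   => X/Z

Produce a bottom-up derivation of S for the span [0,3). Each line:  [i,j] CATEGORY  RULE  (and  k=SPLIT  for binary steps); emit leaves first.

[0,3] S   <
  [0,2] NP/PP   >B
    [0,1] "gave" : NP/S
    [1,2] "every" : S/PP
  [2,3] "quickly" : S\(NP/PP)

[0,1] NP/S  lex  "gave"
[1,2] S/PP  lex  "every"
[0,2] NP/PP  >B  k=1
[2,3] S\(NP/PP)  lex  "quickly"
[0,3] S  <  k=2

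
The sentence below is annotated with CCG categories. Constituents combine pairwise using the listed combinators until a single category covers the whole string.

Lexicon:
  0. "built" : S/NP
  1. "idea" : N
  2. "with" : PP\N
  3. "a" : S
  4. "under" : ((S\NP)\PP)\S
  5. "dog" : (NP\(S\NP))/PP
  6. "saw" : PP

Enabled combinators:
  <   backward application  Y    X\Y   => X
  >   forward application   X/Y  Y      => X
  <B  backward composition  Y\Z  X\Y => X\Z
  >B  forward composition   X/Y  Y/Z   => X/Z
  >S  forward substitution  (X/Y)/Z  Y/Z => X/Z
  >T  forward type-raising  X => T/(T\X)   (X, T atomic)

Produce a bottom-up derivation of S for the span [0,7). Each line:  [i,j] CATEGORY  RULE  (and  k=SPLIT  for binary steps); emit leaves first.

[0,1] S/NP  lex  "built"
[1,2] N  lex  "idea"
[2,3] PP\N  lex  "with"
[3,4] S  lex  "a"
[4,5] ((S\NP)\PP)\S  lex  "under"
[3,5] (S\NP)\PP  <  k=4
[5,6] (NP\(S\NP))/PP  lex  "dog"
[6,7] PP  lex  "saw"
[5,7] NP\(S\NP)  >  k=6
[3,7] NP\PP  <B  k=5
[2,7] NP\N  <B  k=3
[1,7] NP  <  k=2
[0,7] S  >  k=1

[0,7] S   >
  [0,1] "built" : S/NP
  [1,7] NP   <
    [1,2] "idea" : N
    [2,7] NP\N   <B
      [2,3] "with" : PP\N
      [3,7] NP\PP   <B
        [3,5] (S\NP)\PP   <
          [3,4] "a" : S
          [4,5] "under" : ((S\NP)\PP)\S
        [5,7] NP\(S\NP)   >
          [5,6] "dog" : (NP\(S\NP))/PP
          [6,7] "saw" : PP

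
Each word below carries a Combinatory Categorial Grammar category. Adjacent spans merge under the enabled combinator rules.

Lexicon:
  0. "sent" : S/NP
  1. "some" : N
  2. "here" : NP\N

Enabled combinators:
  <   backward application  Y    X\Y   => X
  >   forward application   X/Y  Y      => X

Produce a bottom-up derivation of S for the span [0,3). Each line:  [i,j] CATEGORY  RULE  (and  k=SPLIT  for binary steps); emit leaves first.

[0,3] S   >
  [0,1] "sent" : S/NP
  [1,3] NP   <
    [1,2] "some" : N
    [2,3] "here" : NP\N

[0,1] S/NP  lex  "sent"
[1,2] N  lex  "some"
[2,3] NP\N  lex  "here"
[1,3] NP  <  k=2
[0,3] S  >  k=1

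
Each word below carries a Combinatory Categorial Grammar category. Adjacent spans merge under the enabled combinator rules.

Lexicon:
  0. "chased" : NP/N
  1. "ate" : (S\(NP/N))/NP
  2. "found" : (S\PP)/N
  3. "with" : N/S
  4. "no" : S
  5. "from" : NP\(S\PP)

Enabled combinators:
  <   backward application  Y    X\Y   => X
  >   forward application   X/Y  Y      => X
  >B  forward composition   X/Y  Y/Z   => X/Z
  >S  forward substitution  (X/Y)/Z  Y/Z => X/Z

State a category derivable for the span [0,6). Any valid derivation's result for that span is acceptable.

S

[0,6] S   <
  [0,1] "chased" : NP/N
  [1,6] S\(NP/N)   >
    [1,2] "ate" : (S\(NP/N))/NP
    [2,6] NP   <
      [2,5] S\PP   >
        [2,3] "found" : (S\PP)/N
        [3,5] N   >
          [3,4] "with" : N/S
          [4,5] "no" : S
      [5,6] "from" : NP\(S\PP)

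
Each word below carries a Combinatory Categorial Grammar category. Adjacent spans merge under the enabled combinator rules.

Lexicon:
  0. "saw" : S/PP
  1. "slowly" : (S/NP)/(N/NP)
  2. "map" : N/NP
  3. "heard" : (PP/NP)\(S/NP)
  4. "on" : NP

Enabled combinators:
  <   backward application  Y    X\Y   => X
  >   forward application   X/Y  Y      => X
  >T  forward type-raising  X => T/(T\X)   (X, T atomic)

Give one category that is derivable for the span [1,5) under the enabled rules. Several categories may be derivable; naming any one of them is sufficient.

PP

[0,5] S   >
  [0,1] "saw" : S/PP
  [1,5] PP   >
    [1,4] PP/NP   <
      [1,3] S/NP   >
        [1,2] "slowly" : (S/NP)/(N/NP)
        [2,3] "map" : N/NP
      [3,4] "heard" : (PP/NP)\(S/NP)
    [4,5] "on" : NP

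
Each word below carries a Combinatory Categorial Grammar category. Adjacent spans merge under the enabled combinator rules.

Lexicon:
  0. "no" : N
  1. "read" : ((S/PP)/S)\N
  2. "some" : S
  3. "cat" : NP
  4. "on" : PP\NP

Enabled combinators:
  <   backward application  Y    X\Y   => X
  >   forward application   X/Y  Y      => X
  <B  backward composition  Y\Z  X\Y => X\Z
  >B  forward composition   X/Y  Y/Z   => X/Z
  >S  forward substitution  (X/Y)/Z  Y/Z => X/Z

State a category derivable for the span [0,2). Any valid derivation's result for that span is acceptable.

[0,5] S   >
  [0,3] S/PP   >
    [0,2] (S/PP)/S   <
      [0,1] "no" : N
      [1,2] "read" : ((S/PP)/S)\N
    [2,3] "some" : S
  [3,5] PP   <
    [3,4] "cat" : NP
    [4,5] "on" : PP\NP

(S/PP)/S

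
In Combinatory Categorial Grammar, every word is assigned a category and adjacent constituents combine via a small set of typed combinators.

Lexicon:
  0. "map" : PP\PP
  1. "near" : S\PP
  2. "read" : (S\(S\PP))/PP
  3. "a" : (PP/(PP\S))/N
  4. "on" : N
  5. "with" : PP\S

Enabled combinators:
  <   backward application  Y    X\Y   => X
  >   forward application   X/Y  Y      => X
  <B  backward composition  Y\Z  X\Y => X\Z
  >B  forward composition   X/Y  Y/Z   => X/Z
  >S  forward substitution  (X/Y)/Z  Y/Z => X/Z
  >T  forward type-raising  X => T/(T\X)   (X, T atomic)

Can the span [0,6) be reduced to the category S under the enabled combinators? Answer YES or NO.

[0,6] S   <
  [0,2] S\PP   <B
    [0,1] "map" : PP\PP
    [1,2] "near" : S\PP
  [2,6] S\(S\PP)   >
    [2,3] "read" : (S\(S\PP))/PP
    [3,6] PP   >
      [3,5] PP/(PP\S)   >
        [3,4] "a" : (PP/(PP\S))/N
        [4,5] "on" : N
      [5,6] "with" : PP\S

YES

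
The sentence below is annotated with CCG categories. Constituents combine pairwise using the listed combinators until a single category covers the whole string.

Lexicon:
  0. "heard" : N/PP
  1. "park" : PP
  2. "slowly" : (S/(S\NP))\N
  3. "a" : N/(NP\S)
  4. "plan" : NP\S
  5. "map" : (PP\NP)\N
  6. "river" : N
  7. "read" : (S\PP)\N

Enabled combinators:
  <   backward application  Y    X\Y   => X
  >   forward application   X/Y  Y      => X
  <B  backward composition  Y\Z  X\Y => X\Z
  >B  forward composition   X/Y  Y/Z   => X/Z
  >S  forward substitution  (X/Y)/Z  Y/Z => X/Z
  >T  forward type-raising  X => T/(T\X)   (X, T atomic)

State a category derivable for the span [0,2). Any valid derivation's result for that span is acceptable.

[0,8] S   >
  [0,3] S/(S\NP)   <
    [0,2] N   >
      [0,1] "heard" : N/PP
      [1,2] "park" : PP
    [2,3] "slowly" : (S/(S\NP))\N
  [3,8] S\NP   <B
    [3,6] PP\NP   <
      [3,5] N   >
        [3,4] "a" : N/(NP\S)
        [4,5] "plan" : NP\S
      [5,6] "map" : (PP\NP)\N
    [6,8] S\PP   <
      [6,7] "river" : N
      [7,8] "read" : (S\PP)\N

N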